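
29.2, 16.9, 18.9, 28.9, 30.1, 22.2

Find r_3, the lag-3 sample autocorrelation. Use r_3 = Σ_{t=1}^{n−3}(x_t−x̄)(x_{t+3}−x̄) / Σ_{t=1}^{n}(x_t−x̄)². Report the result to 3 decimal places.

-0.054

Mean x̄ = (29.2 + 16.9 + 18.9 + 28.9 + 30.1 + 22.2)/6 = 24.3667
Deviations from mean: 4.8333, -7.4667, -5.4667, 4.5333, 5.7333, -2.1667
Numerator Σ_{t=1}^{3}(x_t−x̄)(x_{t+3}−x̄) = -9.0533
Denominator Σ(x_t−x̄)² = 167.1133
r_3 = -9.0533 / 167.1133 = -0.054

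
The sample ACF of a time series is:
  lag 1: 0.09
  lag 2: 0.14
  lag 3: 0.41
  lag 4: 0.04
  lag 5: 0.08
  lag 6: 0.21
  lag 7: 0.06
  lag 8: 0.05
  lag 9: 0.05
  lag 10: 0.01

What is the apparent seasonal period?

The largest autocorrelation is r_3 = 0.41, with a weaker echo at lag 6 (0.21); the remaining lags stay at or below 0.14.
The dominant spike at lag 3 indicates a seasonal period of 3.

3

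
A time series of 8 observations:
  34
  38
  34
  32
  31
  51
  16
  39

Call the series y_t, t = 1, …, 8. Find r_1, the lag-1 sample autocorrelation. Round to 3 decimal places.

Mean ȳ = (34 + 38 + 34 + 32 + 31 + 51 + 16 + 39)/8 = 34.3750
Deviations from mean: -0.3750, 3.6250, -0.3750, -2.3750, -3.3750, 16.6250, -18.3750, 4.6250
Σ(y_t−ȳ)(y_{t+1}−ȳ) = (-1.3594) + (-1.3594) + (0.8906) + (8.0156) + (-56.1094) + (-305.4844) + (-84.9844) = -440.3906
Denominator Σ(y_t−ȳ)² = 665.8750
r_1 = -440.3906 / 665.8750 = -0.661

-0.661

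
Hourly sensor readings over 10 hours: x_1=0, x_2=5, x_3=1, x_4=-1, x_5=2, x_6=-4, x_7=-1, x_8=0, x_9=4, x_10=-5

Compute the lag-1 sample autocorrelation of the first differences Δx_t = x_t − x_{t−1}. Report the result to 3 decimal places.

First differences Δx: 5, -4, -2, 3, -6, 3, 1, 4, -9
Mean of differences = -0.5556
Numerator Σ(Δx_t−Δx̄)(Δx_{t+1}−Δx̄) = -83.8642
Denominator Σ(Δx_t−Δx̄)² = 194.2222
r_1(Δx) = -83.8642 / 194.2222 = -0.432

-0.432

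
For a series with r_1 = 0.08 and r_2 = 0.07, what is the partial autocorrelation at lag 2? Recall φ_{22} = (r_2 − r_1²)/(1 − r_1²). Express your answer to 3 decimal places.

0.064

φ_{22} = (r_2 − r_1²) / (1 − r_1²)
r_1² = (0.08)² = 0.0064
Numerator = 0.07 − 0.0064 = 0.0636; denominator = 1 − 0.0064 = 0.9936
φ_{22} = 0.0636 / 0.9936 = 0.064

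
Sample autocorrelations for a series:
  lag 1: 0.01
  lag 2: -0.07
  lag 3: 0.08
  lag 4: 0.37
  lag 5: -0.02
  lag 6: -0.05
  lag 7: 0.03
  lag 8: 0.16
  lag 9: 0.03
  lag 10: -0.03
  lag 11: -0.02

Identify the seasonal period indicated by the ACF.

4

The largest autocorrelation is r_4 = 0.37, with a weaker echo at lag 8 (0.16); the remaining lags stay at or below 0.08.
The dominant spike at lag 4 indicates a seasonal period of 4.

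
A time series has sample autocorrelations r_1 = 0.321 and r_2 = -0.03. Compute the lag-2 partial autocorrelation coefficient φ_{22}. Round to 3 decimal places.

φ_{22} = (r_2 − r_1²) / (1 − r_1²)
r_1² = (0.321)² = 0.103041
Numerator = -0.03 − 0.1030 = -0.1330; denominator = 1 − 0.1030 = 0.8970
φ_{22} = -0.1330 / 0.8970 = -0.148

-0.148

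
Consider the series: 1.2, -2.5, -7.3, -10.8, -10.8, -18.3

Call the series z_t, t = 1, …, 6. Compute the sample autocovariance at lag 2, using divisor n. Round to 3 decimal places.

Mean z̄ = (1.2 − 2.5 − 7.3 − 10.8 − 10.8 − 18.3)/6 = -8.0833
Deviations: 9.2833, 5.5833, 0.7833, -2.7167, -2.7167, -10.2167
Σ_{t=1}^{4}(z_t−z̄)(z_{t+2}−z̄) = 17.7311
γ_2 = 17.7311 / 6 = 2.955

2.955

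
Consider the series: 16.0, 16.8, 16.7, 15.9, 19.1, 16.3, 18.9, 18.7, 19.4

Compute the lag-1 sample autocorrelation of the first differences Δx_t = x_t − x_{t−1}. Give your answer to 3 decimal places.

First differences Δx: 0.8, -0.1, -0.8, 3.2, -2.8, 2.6, -0.2, 0.7
Mean of differences = 0.4250
Numerator Σ(Δx_t−Δx̄)(Δx_{t+1}−Δx̄) = -20.4481
Denominator Σ(Δx_t−Δx̄)² = 25.2150
r_1(Δx) = -20.4481 / 25.2150 = -0.811

-0.811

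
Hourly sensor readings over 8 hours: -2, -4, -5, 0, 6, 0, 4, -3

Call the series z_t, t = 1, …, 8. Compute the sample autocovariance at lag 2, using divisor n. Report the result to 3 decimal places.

Mean z̄ = (-2 − 4 − 5 + 0 + 6 + 0 + 4 − 3)/8 = -0.5000
Σ_{t=1}^{6}(z_t−z̄)(z_{t+2}−z̄) = 4.0000
γ_2 = 4.0000 / 8 = 0.500

0.500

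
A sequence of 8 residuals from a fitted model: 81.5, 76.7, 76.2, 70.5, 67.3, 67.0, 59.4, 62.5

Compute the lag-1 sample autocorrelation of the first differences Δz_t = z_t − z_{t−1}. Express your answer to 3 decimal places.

First differences Δz: -4.8, -0.5, -5.7, -3.2, -0.3, -7.6, 3.1
Mean of differences = -2.7143
Numerator Σ(Δz_t−Δz̄)(Δz_{t+1}−Δz̄) = -51.1545
Denominator Σ(Δz_t−Δz̄)² = 81.9086
r_1(Δz) = -51.1545 / 81.9086 = -0.625

-0.625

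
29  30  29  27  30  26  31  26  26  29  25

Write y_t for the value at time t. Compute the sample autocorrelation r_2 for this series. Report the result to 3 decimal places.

Mean ȳ = (29 + 30 + 29 + 27 + 30 + 26 + 31 + 26 + 26 + 29 + 25)/11 = 28.0000
Numerator Σ_{t=1}^{9}(y_t−ȳ)(y_{t+2}−ȳ) = 11.0000
Denominator Σ(y_t−ȳ)² = 42.0000
r_2 = 11.0000 / 42.0000 = 0.262

0.262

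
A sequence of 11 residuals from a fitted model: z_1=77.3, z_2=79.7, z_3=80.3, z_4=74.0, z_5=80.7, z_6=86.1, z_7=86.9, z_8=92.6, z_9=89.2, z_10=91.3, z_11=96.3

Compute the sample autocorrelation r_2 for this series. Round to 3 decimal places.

0.415

Mean z̄ = (77.3 + 79.7 + 80.3 + 74.0 + 80.7 + 86.1 + 86.9 + 92.6 + 89.2 + 91.3 + 96.3)/11 = 84.9455
Numerator Σ_{t=1}^{9}(z_t−z̄)(z_{t+2}−z̄) = 205.8204
Denominator Σ(z_t−z̄)² = 496.5273
r_2 = 205.8204 / 496.5273 = 0.415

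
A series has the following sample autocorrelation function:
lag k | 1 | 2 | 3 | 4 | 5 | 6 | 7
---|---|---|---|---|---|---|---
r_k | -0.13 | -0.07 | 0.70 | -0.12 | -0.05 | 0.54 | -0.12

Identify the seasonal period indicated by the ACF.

The largest autocorrelation is r_3 = 0.70, with a weaker echo at lag 6 (0.54); the remaining lags stay at or below -0.05.
The dominant spike at lag 3 indicates a seasonal period of 3.

3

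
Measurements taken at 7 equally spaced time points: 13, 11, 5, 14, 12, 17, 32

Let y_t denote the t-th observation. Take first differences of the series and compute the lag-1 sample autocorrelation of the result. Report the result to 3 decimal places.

-0.076

First differences Δy: -2, -6, 9, -2, 5, 15
Mean of differences = 3.1667
Numerator Σ(Δy_t−Δȳ)(Δy_{t+1}−Δȳ) = -24.0278
Denominator Σ(Δy_t−Δȳ)² = 314.8333
r_1(Δy) = -24.0278 / 314.8333 = -0.076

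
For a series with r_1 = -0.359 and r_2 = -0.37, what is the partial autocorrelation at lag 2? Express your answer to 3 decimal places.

-0.573

φ_{22} = (r_2 − r_1²) / (1 − r_1²)
r_1² = (-0.359)² = 0.128881
Numerator = -0.37 − 0.1289 = -0.4989; denominator = 1 − 0.1289 = 0.8711
φ_{22} = -0.4989 / 0.8711 = -0.573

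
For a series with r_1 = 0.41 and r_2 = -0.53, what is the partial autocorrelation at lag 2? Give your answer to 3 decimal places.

-0.839

φ_{22} = (r_2 − r_1²) / (1 − r_1²)
r_1² = (0.41)² = 0.1681
Numerator = -0.53 − 0.1681 = -0.6981; denominator = 1 − 0.1681 = 0.8319
φ_{22} = -0.6981 / 0.8319 = -0.839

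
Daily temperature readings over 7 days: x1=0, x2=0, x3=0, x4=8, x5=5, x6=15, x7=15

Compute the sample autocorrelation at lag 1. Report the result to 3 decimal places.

Mean x̄ = (0 + 0 + 0 + 8 + 5 + 15 + 15)/7 = 6.1429
Deviations from mean: -6.1429, -6.1429, -6.1429, 1.8571, -1.1429, 8.8571, 8.8571
Σ(x_t−x̄)(x_{t+1}−x̄) = (37.7347) + (37.7347) + (-11.4082) + (-2.1224) + (-10.1224) + (78.4490) = 130.2653
Denominator Σ(x_t−x̄)² = 274.8571
r_1 = 130.2653 / 274.8571 = 0.474

0.474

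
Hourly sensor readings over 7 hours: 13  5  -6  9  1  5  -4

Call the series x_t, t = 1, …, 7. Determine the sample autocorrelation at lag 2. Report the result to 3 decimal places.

Mean x̄ = (13 + 5 − 6 + 9 + 1 + 5 − 4)/7 = 3.2857
Numerator Σ_{t=1}^{5}(x_t−x̄)(x_{t+2}−x̄) = -32.7347
Denominator Σ(x_t−x̄)² = 277.4286
r_2 = -32.7347 / 277.4286 = -0.118

-0.118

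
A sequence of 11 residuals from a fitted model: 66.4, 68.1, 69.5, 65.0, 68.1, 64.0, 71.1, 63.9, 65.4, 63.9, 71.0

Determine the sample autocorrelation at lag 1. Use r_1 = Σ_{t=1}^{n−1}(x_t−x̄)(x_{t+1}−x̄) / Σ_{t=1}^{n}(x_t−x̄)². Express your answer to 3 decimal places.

-0.472

Mean x̄ = (66.4 + 68.1 + 69.5 + 65.0 + 68.1 + 64.0 + 71.1 + 63.9 + 65.4 + 63.9 + 71.0)/11 = 66.9455
Numerator Σ_{t=1}^{10}(x_t−x̄)(x_{t+1}−x̄) = -36.1212
Denominator Σ(x_t−x̄)² = 76.5873
r_1 = -36.1212 / 76.5873 = -0.472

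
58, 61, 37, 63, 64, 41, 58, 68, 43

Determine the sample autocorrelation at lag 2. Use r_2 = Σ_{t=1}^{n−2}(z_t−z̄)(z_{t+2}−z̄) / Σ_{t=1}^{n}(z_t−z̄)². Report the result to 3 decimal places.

-0.459

Mean z̄ = (58 + 61 + 37 + 63 + 64 + 41 + 58 + 68 + 43)/9 = 54.7778
Σ(z_t−z̄)(z_{t+2}−z̄) = (-57.2840) + (51.1605) + (-163.9506) + (-113.2840) + (29.7160) + (-182.1728) + (-37.9506) = -473.7654
Denominator Σ(z_t−z̄)² = 1031.5556
r_2 = -473.7654 / 1031.5556 = -0.459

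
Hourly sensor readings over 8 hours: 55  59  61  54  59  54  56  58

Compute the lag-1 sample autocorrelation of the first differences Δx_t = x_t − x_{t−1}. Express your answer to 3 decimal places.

First differences Δx: 4, 2, -7, 5, -5, 2, 2
Mean of differences = 0.4286
Numerator Σ(Δx_t−Δx̄)(Δx_{t+1}−Δx̄) = -70.8980
Denominator Σ(Δx_t−Δx̄)² = 125.7143
r_1(Δx) = -70.8980 / 125.7143 = -0.564

-0.564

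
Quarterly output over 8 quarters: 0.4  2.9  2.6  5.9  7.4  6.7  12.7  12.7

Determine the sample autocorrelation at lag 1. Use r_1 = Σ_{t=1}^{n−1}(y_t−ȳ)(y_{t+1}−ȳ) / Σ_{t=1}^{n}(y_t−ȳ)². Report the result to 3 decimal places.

Mean ȳ = (0.4 + 2.9 + 2.6 + 5.9 + 7.4 + 6.7 + 12.7 + 12.7)/8 = 6.4125
Σ(y_t−ȳ)(y_{t+1}−ȳ) = (21.1189) + (13.3914) + (1.9539) + (-0.5061) + (0.2839) + (1.8077) + (39.5327) = 77.5823
Denominator Σ(y_t−ȳ)² = 143.4088
r_1 = 77.5823 / 143.4088 = 0.541

0.541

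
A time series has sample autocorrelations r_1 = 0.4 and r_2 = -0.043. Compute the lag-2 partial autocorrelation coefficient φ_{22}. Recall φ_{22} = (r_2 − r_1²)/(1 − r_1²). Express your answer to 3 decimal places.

-0.242

φ_{22} = (r_2 − r_1²) / (1 − r_1²)
r_1² = (0.4)² = 0.16
Numerator = -0.043 − 0.1600 = -0.2030; denominator = 1 − 0.1600 = 0.8400
φ_{22} = -0.2030 / 0.8400 = -0.242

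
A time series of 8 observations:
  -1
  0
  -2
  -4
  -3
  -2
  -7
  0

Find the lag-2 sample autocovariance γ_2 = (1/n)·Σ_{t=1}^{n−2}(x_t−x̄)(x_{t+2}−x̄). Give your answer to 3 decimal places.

-0.051

Mean x̄ = (-1 + 0 − 2 − 4 − 3 − 2 − 7 + 0)/8 = -2.3750
Deviations: 1.3750, 2.3750, 0.3750, -1.6250, -0.6250, 0.3750, -4.6250, 2.3750
Σ_{t=1}^{6}(x_t−x̄)(x_{t+2}−x̄) = -0.4063
γ_2 = -0.4063 / 8 = -0.051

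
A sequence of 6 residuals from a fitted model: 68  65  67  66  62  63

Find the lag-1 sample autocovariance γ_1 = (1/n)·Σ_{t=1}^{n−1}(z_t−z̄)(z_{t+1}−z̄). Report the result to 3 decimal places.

Mean z̄ = (68 + 65 + 67 + 66 + 62 + 63)/6 = 65.1667
Σ_{t=1}^{5}(z_t−z̄)(z_{t+1}−z̄) = 4.9722
γ_1 = 4.9722 / 6 = 0.829

0.829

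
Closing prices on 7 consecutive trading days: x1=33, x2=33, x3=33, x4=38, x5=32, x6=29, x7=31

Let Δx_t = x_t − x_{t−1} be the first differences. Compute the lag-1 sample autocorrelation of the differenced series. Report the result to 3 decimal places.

First differences Δx: 0, 0, 5, -6, -3, 2
Mean of differences = -0.3333
Numerator Σ(Δx_t−Δx̄)(Δx_{t+1}−Δx̄) = -19.4444
Denominator Σ(Δx_t−Δx̄)² = 73.3333
r_1(Δx) = -19.4444 / 73.3333 = -0.265

-0.265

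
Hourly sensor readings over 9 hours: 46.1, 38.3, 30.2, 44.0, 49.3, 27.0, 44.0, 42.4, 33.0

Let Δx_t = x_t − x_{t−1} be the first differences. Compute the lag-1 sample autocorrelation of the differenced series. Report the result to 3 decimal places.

First differences Δx: -7.8, -8.1, 13.8, 5.3, -22.3, 17.0, -1.6, -9.4
Mean of differences = -1.6375
Numerator Σ(Δx_t−Δx̄)(Δx_{t+1}−Δx̄) = -480.8777
Denominator Σ(Δx_t−Δx̄)² = 1200.7388
r_1(Δx) = -480.8777 / 1200.7388 = -0.400

-0.400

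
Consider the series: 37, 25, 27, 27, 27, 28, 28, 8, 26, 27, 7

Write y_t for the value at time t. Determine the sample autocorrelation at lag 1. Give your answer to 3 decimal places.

-0.103

Mean ȳ = (37 + 25 + 27 + 27 + 27 + 28 + 28 + 8 + 26 + 27 + 7)/11 = 24.2727
Numerator Σ_{t=1}^{10}(y_t−ȳ)(y_{t+1}−ȳ) = -80.9835
Denominator Σ(y_t−ȳ)² = 786.1818
r_1 = -80.9835 / 786.1818 = -0.103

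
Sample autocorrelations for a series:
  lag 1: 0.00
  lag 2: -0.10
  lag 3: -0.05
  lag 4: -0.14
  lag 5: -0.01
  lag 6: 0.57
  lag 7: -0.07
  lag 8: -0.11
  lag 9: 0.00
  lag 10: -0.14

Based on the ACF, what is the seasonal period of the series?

The largest autocorrelation is r_6 = 0.57; the remaining lags stay at or below 0.00.
The dominant spike at lag 6 indicates a seasonal period of 6.

6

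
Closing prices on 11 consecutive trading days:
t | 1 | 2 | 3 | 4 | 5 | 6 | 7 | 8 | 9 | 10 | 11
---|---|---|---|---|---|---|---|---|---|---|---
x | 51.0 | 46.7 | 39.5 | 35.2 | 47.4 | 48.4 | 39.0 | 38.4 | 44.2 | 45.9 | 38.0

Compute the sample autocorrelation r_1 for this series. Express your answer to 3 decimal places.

0.051

Mean x̄ = (51.0 + 46.7 + 39.5 + 35.2 + 47.4 + 48.4 + 39.0 + 38.4 + 44.2 + 45.9 + 38.0)/11 = 43.0636
Numerator Σ_{t=1}^{10}(x_t−x̄)(x_{t+1}−x̄) = 13.7923
Denominator Σ(x_t−x̄)² = 271.2655
r_1 = 13.7923 / 271.2655 = 0.051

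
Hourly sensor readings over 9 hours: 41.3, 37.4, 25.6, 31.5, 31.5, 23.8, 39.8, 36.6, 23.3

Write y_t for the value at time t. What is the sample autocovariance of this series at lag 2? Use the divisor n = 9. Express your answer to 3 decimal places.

-18.019

Mean ȳ = (41.3 + 37.4 + 25.6 + 31.5 + 31.5 + 23.8 + 39.8 + 36.6 + 23.3)/9 = 32.3111
Σ_{t=1}^{7}(y_t−ȳ)(y_{t+2}−ȳ) = -162.1669
γ_2 = -162.1669 / 9 = -18.019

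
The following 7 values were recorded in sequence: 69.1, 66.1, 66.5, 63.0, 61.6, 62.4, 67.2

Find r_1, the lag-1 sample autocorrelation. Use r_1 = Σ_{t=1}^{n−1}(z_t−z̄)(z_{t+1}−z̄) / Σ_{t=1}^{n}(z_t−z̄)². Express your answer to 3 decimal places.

Mean z̄ = (69.1 + 66.1 + 66.5 + 63.0 + 61.6 + 62.4 + 67.2)/7 = 65.1286
Numerator Σ_{t=1}^{6}(z_t−z̄)(z_{t+1}−z̄) = 13.7578
Denominator Σ(z_t−z̄)² = 47.3143
r_1 = 13.7578 / 47.3143 = 0.291

0.291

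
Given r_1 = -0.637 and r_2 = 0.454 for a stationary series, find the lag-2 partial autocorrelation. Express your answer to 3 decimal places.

φ_{22} = (r_2 − r_1²) / (1 − r_1²)
r_1² = (-0.637)² = 0.405769
Numerator = 0.454 − 0.4058 = 0.0482; denominator = 1 − 0.4058 = 0.5942
φ_{22} = 0.0482 / 0.5942 = 0.081

0.081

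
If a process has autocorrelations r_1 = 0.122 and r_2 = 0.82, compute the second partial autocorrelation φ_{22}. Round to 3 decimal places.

φ_{22} = (r_2 − r_1²) / (1 − r_1²)
r_1² = (0.122)² = 0.014884
Numerator = 0.82 − 0.0149 = 0.8051; denominator = 1 − 0.0149 = 0.9851
φ_{22} = 0.8051 / 0.9851 = 0.817

0.817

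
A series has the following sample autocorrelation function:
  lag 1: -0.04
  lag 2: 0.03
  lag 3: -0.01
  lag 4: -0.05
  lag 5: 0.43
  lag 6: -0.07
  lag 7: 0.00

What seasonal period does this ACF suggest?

5

The largest autocorrelation is r_5 = 0.43; the remaining lags stay at or below 0.03.
The dominant spike at lag 5 indicates a seasonal period of 5.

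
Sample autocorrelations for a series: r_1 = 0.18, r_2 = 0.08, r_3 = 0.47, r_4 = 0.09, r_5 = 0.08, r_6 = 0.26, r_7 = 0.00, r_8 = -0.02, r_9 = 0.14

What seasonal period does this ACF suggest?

3

The largest autocorrelation is r_3 = 0.47, with a weaker echo at lag 6 (0.26); the remaining lags stay at or below 0.18.
The dominant spike at lag 3 indicates a seasonal period of 3.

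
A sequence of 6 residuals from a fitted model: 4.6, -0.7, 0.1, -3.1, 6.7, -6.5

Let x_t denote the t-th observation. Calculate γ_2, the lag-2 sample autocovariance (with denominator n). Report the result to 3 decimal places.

3.989

Mean x̄ = (4.6 − 0.7 + 0.1 − 3.1 + 6.7 − 6.5)/6 = 0.1833
Deviations: 4.4167, -0.8833, -0.0833, -3.2833, 6.5167, -6.6833
Σ_{t=1}^{4}(x_t−x̄)(x_{t+2}−x̄) = 23.9328
γ_2 = 23.9328 / 6 = 3.989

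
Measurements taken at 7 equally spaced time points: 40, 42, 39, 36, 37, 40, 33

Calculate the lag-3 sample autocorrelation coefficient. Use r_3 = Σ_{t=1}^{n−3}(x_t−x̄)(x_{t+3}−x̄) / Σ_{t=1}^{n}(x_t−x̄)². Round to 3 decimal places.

0.077

Mean x̄ = (40 + 42 + 39 + 36 + 37 + 40 + 33)/7 = 38.1429
Deviations from mean: 1.8571, 3.8571, 0.8571, -2.1429, -1.1429, 1.8571, -5.1429
Σ(x_t−x̄)(x_{t+3}−x̄) = (-3.9796) + (-4.4082) + (1.5918) + (11.0204) = 4.2245
Denominator Σ(x_t−x̄)² = 54.8571
r_3 = 4.2245 / 54.8571 = 0.077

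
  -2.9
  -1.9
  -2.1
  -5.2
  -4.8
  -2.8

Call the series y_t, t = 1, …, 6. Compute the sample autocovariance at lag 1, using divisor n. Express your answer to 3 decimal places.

Mean ȳ = (-2.9 − 1.9 − 2.1 − 5.2 − 4.8 − 2.8)/6 = -3.2833
Σ_{t=1}^{5}(y_t−ȳ)(y_{t+1}−ȳ) = 2.0731
γ_1 = 2.0731 / 6 = 0.346

0.346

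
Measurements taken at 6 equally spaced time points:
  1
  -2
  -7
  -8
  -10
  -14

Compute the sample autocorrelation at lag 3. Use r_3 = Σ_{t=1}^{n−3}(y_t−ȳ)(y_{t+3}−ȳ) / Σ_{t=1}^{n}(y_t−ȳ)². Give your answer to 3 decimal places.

-0.158

Mean ȳ = (1 − 2 − 7 − 8 − 10 − 14)/6 = -6.6667
Deviations from mean: 7.6667, 4.6667, -0.3333, -1.3333, -3.3333, -7.3333
Σ(y_t−ȳ)(y_{t+3}−ȳ) = (-10.2222) + (-15.5556) + (2.4444) = -23.3333
Denominator Σ(y_t−ȳ)² = 147.3333
r_3 = -23.3333 / 147.3333 = -0.158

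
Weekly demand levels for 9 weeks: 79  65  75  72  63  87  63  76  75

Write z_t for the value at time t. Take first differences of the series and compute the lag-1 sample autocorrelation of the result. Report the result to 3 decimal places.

-0.735

First differences Δz: -14, 10, -3, -9, 24, -24, 13, -1
Mean of differences = -0.5000
Numerator Σ(Δz_t−Δz̄)(Δz_{t+1}−Δz̄) = -1254.7500
Denominator Σ(Δz_t−Δz̄)² = 1706.0000
r_1(Δz) = -1254.7500 / 1706.0000 = -0.735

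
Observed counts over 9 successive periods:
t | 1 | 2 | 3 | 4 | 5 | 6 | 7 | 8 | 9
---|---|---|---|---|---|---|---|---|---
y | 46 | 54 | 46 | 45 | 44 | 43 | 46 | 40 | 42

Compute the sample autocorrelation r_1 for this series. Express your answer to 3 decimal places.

0.225

Mean ȳ = (46 + 54 + 46 + 45 + 44 + 43 + 46 + 40 + 42)/9 = 45.1111
Numerator Σ_{t=1}^{8}(y_t−ȳ)(y_{t+1}−ȳ) = 27.6543
Denominator Σ(y_t−ȳ)² = 122.8889
r_1 = 27.6543 / 122.8889 = 0.225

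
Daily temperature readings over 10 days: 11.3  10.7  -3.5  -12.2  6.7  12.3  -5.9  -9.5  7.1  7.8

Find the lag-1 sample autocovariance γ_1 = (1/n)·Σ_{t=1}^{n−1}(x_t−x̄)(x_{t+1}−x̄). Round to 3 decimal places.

7.795

Mean x̄ = (11.3 + 10.7 − 3.5 − 12.2 + 6.7 + 12.3 − 5.9 − 9.5 + 7.1 + 7.8)/10 = 2.4800
Σ_{t=1}^{9}(x_t−x̄)(x_{t+1}−x̄) = 77.9536
γ_1 = 77.9536 / 10 = 7.795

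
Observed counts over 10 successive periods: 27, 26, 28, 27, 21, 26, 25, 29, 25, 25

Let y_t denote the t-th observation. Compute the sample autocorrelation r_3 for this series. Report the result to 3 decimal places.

-0.339

Mean ȳ = (27 + 26 + 28 + 27 + 21 + 26 + 25 + 29 + 25 + 25)/10 = 25.9000
Σ(y_t−ȳ)(y_{t+3}−ȳ) = (1.2100) + (-0.4900) + (0.2100) + (-0.9900) + (-15.1900) + (-0.0900) + (0.8100) = -14.5300
Denominator Σ(y_t−ȳ)² = 42.9000
r_3 = -14.5300 / 42.9000 = -0.339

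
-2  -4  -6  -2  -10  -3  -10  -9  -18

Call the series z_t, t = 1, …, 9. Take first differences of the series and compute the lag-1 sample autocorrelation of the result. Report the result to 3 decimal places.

First differences Δz: -2, -2, 4, -8, 7, -7, 1, -9
Mean of differences = -2.0000
Numerator Σ(Δz_t−Δz̄)(Δz_{t+1}−Δz̄) = -171.0000
Denominator Σ(Δz_t−Δz̄)² = 236.0000
r_1(Δz) = -171.0000 / 236.0000 = -0.725

-0.725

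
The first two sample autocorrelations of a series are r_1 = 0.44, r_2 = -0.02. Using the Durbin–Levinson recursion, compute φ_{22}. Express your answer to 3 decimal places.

-0.265

φ_{22} = (r_2 − r_1²) / (1 − r_1²)
r_1² = (0.44)² = 0.1936
Numerator = -0.02 − 0.1936 = -0.2136; denominator = 1 − 0.1936 = 0.8064
φ_{22} = -0.2136 / 0.8064 = -0.265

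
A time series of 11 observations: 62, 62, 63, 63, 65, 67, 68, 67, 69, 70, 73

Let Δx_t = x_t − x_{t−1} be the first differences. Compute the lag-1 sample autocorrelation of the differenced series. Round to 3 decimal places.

First differences Δx: 0, 1, 0, 2, 2, 1, -1, 2, 1, 3
Mean of differences = 1.1000
Numerator Σ(Δx_t−Δx̄)(Δx_{t+1}−Δx̄) = -2.0100
Denominator Σ(Δx_t−Δx̄)² = 12.9000
r_1(Δx) = -2.0100 / 12.9000 = -0.156

-0.156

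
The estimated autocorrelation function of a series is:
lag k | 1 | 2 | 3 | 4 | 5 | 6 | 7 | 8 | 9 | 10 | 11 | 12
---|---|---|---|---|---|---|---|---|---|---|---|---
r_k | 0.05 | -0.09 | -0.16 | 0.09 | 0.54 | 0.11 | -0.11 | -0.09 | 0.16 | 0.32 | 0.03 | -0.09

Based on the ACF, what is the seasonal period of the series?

The largest autocorrelation is r_5 = 0.54, with a weaker echo at lag 10 (0.32); the remaining lags stay at or below 0.16.
The dominant spike at lag 5 indicates a seasonal period of 5.

5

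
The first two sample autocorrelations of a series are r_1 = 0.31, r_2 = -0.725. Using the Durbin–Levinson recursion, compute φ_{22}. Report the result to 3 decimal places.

-0.908

φ_{22} = (r_2 − r_1²) / (1 − r_1²)
r_1² = (0.31)² = 0.0961
Numerator = -0.725 − 0.0961 = -0.8211; denominator = 1 − 0.0961 = 0.9039
φ_{22} = -0.8211 / 0.9039 = -0.908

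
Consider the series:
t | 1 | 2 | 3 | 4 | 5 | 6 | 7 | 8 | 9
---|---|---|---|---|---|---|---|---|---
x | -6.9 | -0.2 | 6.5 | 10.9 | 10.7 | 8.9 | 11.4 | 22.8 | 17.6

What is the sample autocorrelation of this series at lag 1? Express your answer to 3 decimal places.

Mean x̄ = (-6.9 − 0.2 + 6.5 + 10.9 + 10.7 + 8.9 + 11.4 + 22.8 + 17.6)/9 = 9.0778
Numerator Σ_{t=1}^{8}(x_t−x̄)(x_{t+1}−x̄) = 318.5217
Denominator Σ(x_t−x̄)² = 620.3156
r_1 = 318.5217 / 620.3156 = 0.513

0.513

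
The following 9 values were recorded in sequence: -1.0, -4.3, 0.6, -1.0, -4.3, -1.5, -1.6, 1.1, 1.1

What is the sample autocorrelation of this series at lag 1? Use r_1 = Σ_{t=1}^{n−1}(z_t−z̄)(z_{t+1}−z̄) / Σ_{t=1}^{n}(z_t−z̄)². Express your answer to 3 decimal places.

-0.032

Mean z̄ = (-1.0 − 4.3 + 0.6 − 1.0 − 4.3 − 1.5 − 1.6 + 1.1 + 1.1)/9 = -1.2111
Numerator Σ_{t=1}^{8}(z_t−z̄)(z_{t+1}−z̄) = -1.0690
Denominator Σ(z_t−z̄)² = 33.3689
r_1 = -1.0690 / 33.3689 = -0.032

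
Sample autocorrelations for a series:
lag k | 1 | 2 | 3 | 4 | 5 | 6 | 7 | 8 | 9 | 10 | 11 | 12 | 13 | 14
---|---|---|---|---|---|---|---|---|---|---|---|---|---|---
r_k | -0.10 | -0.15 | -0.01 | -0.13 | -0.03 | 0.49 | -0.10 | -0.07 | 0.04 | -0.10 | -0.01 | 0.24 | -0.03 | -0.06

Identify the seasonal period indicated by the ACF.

The largest autocorrelation is r_6 = 0.49, with a weaker echo at lag 12 (0.24); the remaining lags stay at or below 0.04.
The dominant spike at lag 6 indicates a seasonal period of 6.

6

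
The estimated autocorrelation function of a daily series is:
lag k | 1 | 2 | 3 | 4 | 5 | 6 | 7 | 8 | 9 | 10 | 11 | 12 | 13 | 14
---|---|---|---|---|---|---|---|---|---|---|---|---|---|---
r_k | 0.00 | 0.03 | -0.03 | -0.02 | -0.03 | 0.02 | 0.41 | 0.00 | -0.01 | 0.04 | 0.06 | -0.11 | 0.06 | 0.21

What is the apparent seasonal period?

The largest autocorrelation is r_7 = 0.41, with a weaker echo at lag 14 (0.21); the remaining lags stay at or below 0.06.
The dominant spike at lag 7 indicates a seasonal period of 7.

7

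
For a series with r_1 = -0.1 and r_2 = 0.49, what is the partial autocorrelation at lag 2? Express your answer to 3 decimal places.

φ_{22} = (r_2 − r_1²) / (1 − r_1²)
r_1² = (-0.1)² = 0.01
Numerator = 0.49 − 0.0100 = 0.4800; denominator = 1 − 0.0100 = 0.9900
φ_{22} = 0.4800 / 0.9900 = 0.485

0.485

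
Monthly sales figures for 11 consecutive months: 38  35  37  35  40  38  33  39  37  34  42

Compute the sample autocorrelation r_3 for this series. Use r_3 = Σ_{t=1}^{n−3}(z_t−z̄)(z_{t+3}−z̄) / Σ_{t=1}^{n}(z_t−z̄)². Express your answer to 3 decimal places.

0.384

Mean z̄ = (38 + 35 + 37 + 35 + 40 + 38 + 33 + 39 + 37 + 34 + 42)/11 = 37.0909
Numerator Σ_{t=1}^{8}(z_t−z̄)(z_{t+3}−z̄) = 27.9752
Denominator Σ(z_t−z̄)² = 72.9091
r_3 = 27.9752 / 72.9091 = 0.384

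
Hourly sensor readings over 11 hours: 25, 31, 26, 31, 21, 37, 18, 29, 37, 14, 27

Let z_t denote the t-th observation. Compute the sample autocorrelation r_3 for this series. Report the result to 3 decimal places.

0.241

Mean z̄ = (25 + 31 + 26 + 31 + 21 + 37 + 18 + 29 + 37 + 14 + 27)/11 = 26.9091
Numerator Σ_{t=1}^{8}(z_t−z̄)(z_{t+3}−z̄) = 127.0661
Denominator Σ(z_t−z̄)² = 526.9091
r_3 = 127.0661 / 526.9091 = 0.241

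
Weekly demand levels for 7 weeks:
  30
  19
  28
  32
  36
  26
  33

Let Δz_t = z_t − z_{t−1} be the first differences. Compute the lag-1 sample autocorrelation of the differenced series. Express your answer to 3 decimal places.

-0.421

First differences Δz: -11, 9, 4, 4, -10, 7
Mean of differences = 0.5000
Numerator Σ(Δz_t−Δz̄)(Δz_{t+1}−Δz̄) = -160.7500
Denominator Σ(Δz_t−Δz̄)² = 381.5000
r_1(Δz) = -160.7500 / 381.5000 = -0.421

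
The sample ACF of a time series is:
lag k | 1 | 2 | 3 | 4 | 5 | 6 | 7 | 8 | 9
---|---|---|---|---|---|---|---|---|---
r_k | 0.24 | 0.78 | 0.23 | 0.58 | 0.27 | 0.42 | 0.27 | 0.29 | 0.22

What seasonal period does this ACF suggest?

2

The largest autocorrelation is r_2 = 0.78, with weaker echoes at lags 4 (0.58), 6 (0.42) and 8 (0.29); the remaining lags stay at or below 0.27.
The dominant spike at lag 2 indicates a seasonal period of 2.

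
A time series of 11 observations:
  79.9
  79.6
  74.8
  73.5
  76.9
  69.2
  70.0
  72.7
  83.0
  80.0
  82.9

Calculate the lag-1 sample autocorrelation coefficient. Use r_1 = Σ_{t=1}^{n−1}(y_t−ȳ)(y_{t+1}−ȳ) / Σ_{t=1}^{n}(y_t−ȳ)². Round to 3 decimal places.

Mean ȳ = (79.9 + 79.6 + 74.8 + 73.5 + 76.9 + 69.2 + 70.0 + 72.7 + 83.0 + 80.0 + 82.9)/11 = 76.5909
Numerator Σ_{t=1}^{10}(y_t−ȳ)(y_{t+1}−ȳ) = 99.6417
Denominator Σ(y_t−ȳ)² = 238.5691
r_1 = 99.6417 / 238.5691 = 0.418

0.418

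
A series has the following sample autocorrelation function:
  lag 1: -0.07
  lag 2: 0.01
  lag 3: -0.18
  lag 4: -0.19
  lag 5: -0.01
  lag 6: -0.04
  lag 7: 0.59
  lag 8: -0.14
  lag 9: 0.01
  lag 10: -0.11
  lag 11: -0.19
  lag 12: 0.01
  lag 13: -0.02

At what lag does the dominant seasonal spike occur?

7

The largest autocorrelation is r_7 = 0.59; the remaining lags stay at or below 0.01.
The dominant spike at lag 7 indicates a seasonal period of 7.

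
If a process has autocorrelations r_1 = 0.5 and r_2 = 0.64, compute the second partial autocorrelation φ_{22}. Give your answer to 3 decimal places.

φ_{22} = (r_2 − r_1²) / (1 − r_1²)
r_1² = (0.5)² = 0.25
Numerator = 0.64 − 0.2500 = 0.3900; denominator = 1 − 0.2500 = 0.7500
φ_{22} = 0.3900 / 0.7500 = 0.520

0.520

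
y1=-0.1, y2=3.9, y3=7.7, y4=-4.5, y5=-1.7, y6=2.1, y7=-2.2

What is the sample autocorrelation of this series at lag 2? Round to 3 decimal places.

Mean ȳ = (-0.1 + 3.9 + 7.7 − 4.5 − 1.7 + 2.1 − 2.2)/7 = 0.7429
Deviations from mean: -0.8429, 3.1571, 6.9571, -5.2429, -2.4429, 1.3571, -2.9429
Σ(y_t−ȳ)(y_{t+2}−ȳ) = (-5.8639) + (-16.5524) + (-16.9953) + (-7.1153) + (7.1890) = -39.3380
Denominator Σ(y_t−ȳ)² = 103.0371
r_2 = -39.3380 / 103.0371 = -0.382

-0.382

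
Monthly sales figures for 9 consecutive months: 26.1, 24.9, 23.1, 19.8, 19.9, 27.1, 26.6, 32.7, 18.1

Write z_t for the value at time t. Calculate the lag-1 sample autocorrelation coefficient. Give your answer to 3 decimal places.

-0.077

Mean z̄ = (26.1 + 24.9 + 23.1 + 19.8 + 19.9 + 27.1 + 26.6 + 32.7 + 18.1)/9 = 24.2556
Numerator Σ_{t=1}^{8}(z_t−z̄)(z_{t+1}−z̄) = -12.9042
Denominator Σ(z_t−z̄)² = 166.7622
r_1 = -12.9042 / 166.7622 = -0.077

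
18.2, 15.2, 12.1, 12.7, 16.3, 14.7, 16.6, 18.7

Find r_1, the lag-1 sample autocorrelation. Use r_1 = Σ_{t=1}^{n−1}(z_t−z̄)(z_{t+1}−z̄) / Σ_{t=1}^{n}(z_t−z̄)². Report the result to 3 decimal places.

0.249

Mean z̄ = (18.2 + 15.2 + 12.1 + 12.7 + 16.3 + 14.7 + 16.6 + 18.7)/8 = 15.5625
Deviations from mean: 2.6375, -0.3625, -3.4625, -2.8625, 0.7375, -0.8625, 1.0375, 3.1375
Σ(z_t−z̄)(z_{t+1}−z̄) = (-0.9561) + (1.2552) + (9.9114) + (-2.1111) + (-0.6361) + (-0.8948) + (3.2552) = 9.8236
Denominator Σ(z_t−z̄)² = 39.4788
r_1 = 9.8236 / 39.4788 = 0.249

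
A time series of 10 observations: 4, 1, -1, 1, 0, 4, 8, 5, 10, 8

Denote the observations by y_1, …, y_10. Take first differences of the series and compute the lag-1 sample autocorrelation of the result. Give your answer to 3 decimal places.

-0.339

First differences Δy: -3, -2, 2, -1, 4, 4, -3, 5, -2
Mean of differences = 0.4444
Numerator Σ(Δy_t−Δȳ)(Δy_{t+1}−Δȳ) = -29.1975
Denominator Σ(Δy_t−Δȳ)² = 86.2222
r_1(Δy) = -29.1975 / 86.2222 = -0.339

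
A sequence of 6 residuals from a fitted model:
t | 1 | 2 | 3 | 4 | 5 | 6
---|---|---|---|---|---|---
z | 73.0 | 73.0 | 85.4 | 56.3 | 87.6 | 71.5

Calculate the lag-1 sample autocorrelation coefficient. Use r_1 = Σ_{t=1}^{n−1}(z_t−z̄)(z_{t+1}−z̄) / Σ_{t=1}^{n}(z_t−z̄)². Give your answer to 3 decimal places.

-0.772

Mean z̄ = (73.0 + 73.0 + 85.4 + 56.3 + 87.6 + 71.5)/6 = 74.4667
Deviations from mean: -1.4667, -1.4667, 10.9333, -18.1667, 13.1333, -2.9667
Σ(z_t−z̄)(z_{t+1}−z̄) = (2.1511) + (-16.0356) + (-198.6222) + (-238.5889) + (-38.9622) = -490.0578
Denominator Σ(z_t−z̄)² = 635.1533
r_1 = -490.0578 / 635.1533 = -0.772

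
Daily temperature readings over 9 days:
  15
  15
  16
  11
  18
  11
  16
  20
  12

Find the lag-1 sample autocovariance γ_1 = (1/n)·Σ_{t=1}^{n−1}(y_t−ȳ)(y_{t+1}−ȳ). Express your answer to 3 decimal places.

Mean ȳ = (15 + 15 + 16 + 11 + 18 + 11 + 16 + 20 + 12)/9 = 14.8889
Σ_{t=1}^{8}(y_t−ȳ)(y_{t+1}−ȳ) = -41.7901
γ_1 = -41.7901 / 9 = -4.643

-4.643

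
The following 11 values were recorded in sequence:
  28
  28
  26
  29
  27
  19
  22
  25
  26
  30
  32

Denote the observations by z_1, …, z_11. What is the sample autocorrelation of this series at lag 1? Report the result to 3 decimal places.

0.428

Mean z̄ = (28 + 28 + 26 + 29 + 27 + 19 + 22 + 25 + 26 + 30 + 32)/11 = 26.5455
Numerator Σ_{t=1}^{10}(z_t−z̄)(z_{t+1}−z̄) = 56.7934
Denominator Σ(z_t−z̄)² = 132.7273
r_1 = 56.7934 / 132.7273 = 0.428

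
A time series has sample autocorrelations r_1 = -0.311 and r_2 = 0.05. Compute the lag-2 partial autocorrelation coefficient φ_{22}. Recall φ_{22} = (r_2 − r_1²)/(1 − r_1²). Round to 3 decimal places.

φ_{22} = (r_2 − r_1²) / (1 − r_1²)
r_1² = (-0.311)² = 0.096721
Numerator = 0.05 − 0.0967 = -0.0467; denominator = 1 − 0.0967 = 0.9033
φ_{22} = -0.0467 / 0.9033 = -0.052

-0.052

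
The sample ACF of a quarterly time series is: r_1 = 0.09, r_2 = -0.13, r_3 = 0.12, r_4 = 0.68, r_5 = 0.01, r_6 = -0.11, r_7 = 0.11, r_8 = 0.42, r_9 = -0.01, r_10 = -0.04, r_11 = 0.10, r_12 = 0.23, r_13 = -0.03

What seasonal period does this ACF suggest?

4

The largest autocorrelation is r_4 = 0.68, with weaker echoes at lags 8 (0.42) and 12 (0.23); the remaining lags stay at or below 0.12.
The dominant spike at lag 4 indicates a seasonal period of 4.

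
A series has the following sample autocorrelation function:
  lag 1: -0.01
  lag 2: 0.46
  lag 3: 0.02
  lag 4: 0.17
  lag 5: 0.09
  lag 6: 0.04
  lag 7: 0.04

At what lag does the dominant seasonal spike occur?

The largest autocorrelation is r_2 = 0.46, with a weaker echo at lag 4 (0.17); the remaining lags stay at or below 0.09.
The dominant spike at lag 2 indicates a seasonal period of 2.

2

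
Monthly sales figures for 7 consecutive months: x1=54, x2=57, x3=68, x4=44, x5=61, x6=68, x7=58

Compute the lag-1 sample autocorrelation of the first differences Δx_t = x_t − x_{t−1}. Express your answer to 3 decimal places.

First differences Δx: 3, 11, -24, 17, 7, -10
Mean of differences = 0.6667
Numerator Σ(Δx_t−Δx̄)(Δx_{t+1}−Δx̄) = -597.7778
Denominator Σ(Δx_t−Δx̄)² = 1141.3333
r_1(Δx) = -597.7778 / 1141.3333 = -0.524

-0.524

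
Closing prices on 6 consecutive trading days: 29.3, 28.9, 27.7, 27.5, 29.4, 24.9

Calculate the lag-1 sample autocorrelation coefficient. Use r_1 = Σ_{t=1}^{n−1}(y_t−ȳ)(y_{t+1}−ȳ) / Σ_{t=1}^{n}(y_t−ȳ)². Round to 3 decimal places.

-0.272

Mean ȳ = (29.3 + 28.9 + 27.7 + 27.5 + 29.4 + 24.9)/6 = 27.9500
Deviations from mean: 1.3500, 0.9500, -0.2500, -0.4500, 1.4500, -3.0500
Σ(y_t−ȳ)(y_{t+1}−ȳ) = (1.2825) + (-0.2375) + (0.1125) + (-0.6525) + (-4.4225) = -3.9175
Denominator Σ(y_t−ȳ)² = 14.3950
r_1 = -3.9175 / 14.3950 = -0.272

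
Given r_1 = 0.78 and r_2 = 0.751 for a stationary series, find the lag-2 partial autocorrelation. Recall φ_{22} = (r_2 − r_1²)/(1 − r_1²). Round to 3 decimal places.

φ_{22} = (r_2 − r_1²) / (1 − r_1²)
r_1² = (0.78)² = 0.6084
Numerator = 0.751 − 0.6084 = 0.1426; denominator = 1 − 0.6084 = 0.3916
φ_{22} = 0.1426 / 0.3916 = 0.364

0.364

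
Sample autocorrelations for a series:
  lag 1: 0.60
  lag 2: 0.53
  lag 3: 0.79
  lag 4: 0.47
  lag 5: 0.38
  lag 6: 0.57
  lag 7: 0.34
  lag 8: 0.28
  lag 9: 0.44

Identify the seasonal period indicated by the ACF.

3

The largest autocorrelation is r_3 = 0.79; the remaining lags stay at or below 0.60. The elevated value at lag 1 (0.60), dropping to 0.53 at lag 2, reflects decaying short-term dependence rather than seasonality.
The dominant spike at lag 3 indicates a seasonal period of 3.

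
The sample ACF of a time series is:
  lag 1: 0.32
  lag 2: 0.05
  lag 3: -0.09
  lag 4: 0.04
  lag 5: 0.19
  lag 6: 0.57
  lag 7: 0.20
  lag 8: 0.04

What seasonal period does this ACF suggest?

The largest autocorrelation is r_6 = 0.57; the remaining lags stay at or below 0.32. The elevated value at lag 1 (0.32), dropping to 0.05 at lag 2, reflects decaying short-term dependence rather than seasonality.
The dominant spike at lag 6 indicates a seasonal period of 6.

6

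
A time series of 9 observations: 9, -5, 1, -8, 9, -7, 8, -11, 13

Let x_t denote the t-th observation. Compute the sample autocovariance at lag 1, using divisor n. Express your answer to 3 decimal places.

-52.000

Mean x̄ = (9 − 5 + 1 − 8 + 9 − 7 + 8 − 11 + 13)/9 = 1.0000
Σ_{t=1}^{8}(x_t−x̄)(x_{t+1}−x̄) = -468.0000
γ_1 = -468.0000 / 9 = -52.000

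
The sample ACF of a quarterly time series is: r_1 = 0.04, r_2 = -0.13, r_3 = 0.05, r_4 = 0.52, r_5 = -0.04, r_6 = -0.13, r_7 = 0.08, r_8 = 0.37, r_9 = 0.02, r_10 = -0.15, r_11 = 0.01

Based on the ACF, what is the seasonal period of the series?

The largest autocorrelation is r_4 = 0.52, with a weaker echo at lag 8 (0.37); the remaining lags stay at or below 0.08.
The dominant spike at lag 4 indicates a seasonal period of 4.

4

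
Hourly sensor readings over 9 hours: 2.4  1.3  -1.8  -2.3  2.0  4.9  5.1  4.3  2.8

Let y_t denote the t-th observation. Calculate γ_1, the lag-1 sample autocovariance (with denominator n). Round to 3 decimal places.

4.079

Mean ȳ = (2.4 + 1.3 − 1.8 − 2.3 + 2.0 + 4.9 + 5.1 + 4.3 + 2.8)/9 = 2.0778
Σ_{t=1}^{8}(y_t−ȳ)(y_{t+1}−ȳ) = 36.7128
γ_1 = 36.7128 / 9 = 4.079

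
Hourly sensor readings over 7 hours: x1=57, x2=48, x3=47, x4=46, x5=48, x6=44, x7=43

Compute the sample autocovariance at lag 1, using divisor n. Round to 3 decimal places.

Mean x̄ = (57 + 48 + 47 + 46 + 48 + 44 + 43)/7 = 47.5714
Σ_{t=1}^{6}(x_t−x̄)(x_{t+1}−x̄) = 18.8163
γ_1 = 18.8163 / 7 = 2.688

2.688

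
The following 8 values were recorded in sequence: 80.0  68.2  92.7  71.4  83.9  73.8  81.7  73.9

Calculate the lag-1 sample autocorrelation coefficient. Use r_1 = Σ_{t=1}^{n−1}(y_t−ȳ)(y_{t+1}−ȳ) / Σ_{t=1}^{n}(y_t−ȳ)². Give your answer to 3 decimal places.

Mean ȳ = (80.0 + 68.2 + 92.7 + 71.4 + 83.9 + 73.8 + 81.7 + 73.9)/8 = 78.2000
Deviations from mean: 1.8000, -10.0000, 14.5000, -6.8000, 5.7000, -4.4000, 3.5000, -4.3000
Σ(y_t−ȳ)(y_{t+1}−ȳ) = (-18.0000) + (-145.0000) + (-98.6000) + (-38.7600) + (-25.0800) + (-15.4000) + (-15.0500) = -355.8900
Denominator Σ(y_t−ȳ)² = 442.3200
r_1 = -355.8900 / 442.3200 = -0.805

-0.805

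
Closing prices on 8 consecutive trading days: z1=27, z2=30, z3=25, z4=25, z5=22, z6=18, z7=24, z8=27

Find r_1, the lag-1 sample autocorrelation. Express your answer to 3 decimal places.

Mean z̄ = (27 + 30 + 25 + 25 + 22 + 18 + 24 + 27)/8 = 24.7500
Σ(z_t−z̄)(z_{t+1}−z̄) = (11.8125) + (1.3125) + (0.0625) + (-0.6875) + (18.5625) + (5.0625) + (-1.6875) = 34.4375
Denominator Σ(z_t−z̄)² = 91.5000
r_1 = 34.4375 / 91.5000 = 0.376

0.376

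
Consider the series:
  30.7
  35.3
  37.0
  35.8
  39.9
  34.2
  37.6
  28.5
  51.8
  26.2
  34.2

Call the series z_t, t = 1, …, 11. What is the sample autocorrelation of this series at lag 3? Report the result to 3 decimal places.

Mean z̄ = (30.7 + 35.3 + 37.0 + 35.8 + 39.9 + 34.2 + 37.6 + 28.5 + 51.8 + 26.2 + 34.2)/11 = 35.5636
Numerator Σ_{t=1}^{8}(z_t−z̄)(z_{t+3}−z̄) = -65.9767
Denominator Σ(z_t−z̄)² = 453.7055
r_3 = -65.9767 / 453.7055 = -0.145

-0.145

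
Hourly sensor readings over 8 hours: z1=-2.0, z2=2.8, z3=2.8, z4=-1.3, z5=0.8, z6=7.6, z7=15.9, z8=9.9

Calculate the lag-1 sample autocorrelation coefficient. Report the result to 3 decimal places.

Mean z̄ = (-2.0 + 2.8 + 2.8 − 1.3 + 0.8 + 7.6 + 15.9 + 9.9)/8 = 4.5625
Deviations from mean: -6.5625, -1.7625, -1.7625, -5.8625, -3.7625, 3.0375, 11.3375, 5.3375
Σ(z_t−z̄)(z_{t+1}−z̄) = (11.5664) + (3.1064) + (10.3327) + (22.0577) + (-11.4286) + (34.4377) + (60.5139) = 130.5861
Denominator Σ(z_t−z̄)² = 264.0588
r_1 = 130.5861 / 264.0588 = 0.495

0.495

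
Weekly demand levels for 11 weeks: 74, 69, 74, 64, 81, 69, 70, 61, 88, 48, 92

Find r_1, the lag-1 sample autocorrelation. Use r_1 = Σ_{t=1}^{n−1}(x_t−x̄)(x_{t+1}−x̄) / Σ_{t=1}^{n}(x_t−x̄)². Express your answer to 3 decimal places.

-0.748

Mean x̄ = (74 + 69 + 74 + 64 + 81 + 69 + 70 + 61 + 88 + 48 + 92)/11 = 71.8182
Numerator Σ_{t=1}^{10}(x_t−x̄)(x_{t+1}−x̄) = -1143.3967
Denominator Σ(x_t−x̄)² = 1527.6364
r_1 = -1143.3967 / 1527.6364 = -0.748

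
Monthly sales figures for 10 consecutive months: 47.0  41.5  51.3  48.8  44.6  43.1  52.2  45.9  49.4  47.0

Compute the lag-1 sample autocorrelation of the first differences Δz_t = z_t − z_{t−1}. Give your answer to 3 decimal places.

-0.557

First differences Δz: -5.5, 9.8, -2.5, -4.2, -1.5, 9.1, -6.3, 3.5, -2.4
Mean of differences = 0.0000
Numerator Σ(Δz_t−Δz̄)(Δz_{t+1}−Δz̄) = -163.0300
Denominator Σ(Δz_t−Δz̄)² = 292.9400
r_1(Δz) = -163.0300 / 292.9400 = -0.557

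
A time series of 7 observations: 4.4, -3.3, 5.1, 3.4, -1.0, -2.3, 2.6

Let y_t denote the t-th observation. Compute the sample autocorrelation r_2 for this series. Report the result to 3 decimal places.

-0.245

Mean ȳ = (4.4 − 3.3 + 5.1 + 3.4 − 1.0 − 2.3 + 2.6)/7 = 1.2714
Deviations from mean: 3.1286, -4.5714, 3.8286, 2.1286, -2.2714, -3.5714, 1.3286
Numerator Σ_{t=1}^{5}(y_t−ȳ)(y_{t+2}−ȳ) = -17.0688
Denominator Σ(y_t−ȳ)² = 69.5543
r_2 = -17.0688 / 69.5543 = -0.245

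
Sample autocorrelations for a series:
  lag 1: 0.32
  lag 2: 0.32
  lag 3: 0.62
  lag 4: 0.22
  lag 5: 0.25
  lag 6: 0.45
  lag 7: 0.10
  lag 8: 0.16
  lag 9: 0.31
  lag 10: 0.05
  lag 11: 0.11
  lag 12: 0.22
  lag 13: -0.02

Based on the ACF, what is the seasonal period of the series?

The largest autocorrelation is r_3 = 0.62, with a weaker echo at lag 6 (0.45); the remaining lags stay at or below 0.32.
The dominant spike at lag 3 indicates a seasonal period of 3.

3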